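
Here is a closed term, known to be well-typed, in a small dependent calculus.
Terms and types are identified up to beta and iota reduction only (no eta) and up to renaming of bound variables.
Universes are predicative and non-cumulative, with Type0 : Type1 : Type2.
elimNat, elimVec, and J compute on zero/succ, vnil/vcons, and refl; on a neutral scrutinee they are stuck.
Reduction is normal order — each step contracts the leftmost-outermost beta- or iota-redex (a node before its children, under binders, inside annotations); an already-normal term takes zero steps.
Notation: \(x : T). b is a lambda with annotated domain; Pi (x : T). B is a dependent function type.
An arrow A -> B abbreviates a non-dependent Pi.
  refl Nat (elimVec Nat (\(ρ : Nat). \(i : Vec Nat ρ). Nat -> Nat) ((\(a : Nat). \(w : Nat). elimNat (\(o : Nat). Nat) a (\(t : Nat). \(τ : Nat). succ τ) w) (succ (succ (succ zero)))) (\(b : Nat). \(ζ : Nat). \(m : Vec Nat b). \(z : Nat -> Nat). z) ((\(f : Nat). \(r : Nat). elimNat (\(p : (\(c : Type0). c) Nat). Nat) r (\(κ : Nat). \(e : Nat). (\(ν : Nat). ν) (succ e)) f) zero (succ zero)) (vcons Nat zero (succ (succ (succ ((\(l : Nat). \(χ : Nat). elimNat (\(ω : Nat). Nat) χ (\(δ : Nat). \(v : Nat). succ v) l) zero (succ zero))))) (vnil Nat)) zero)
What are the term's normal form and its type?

normal form:
  refl Nat (succ (succ (succ zero)))
inferred type:
  Eq Nat (succ (succ (succ zero))) (succ (succ (succ zero)))


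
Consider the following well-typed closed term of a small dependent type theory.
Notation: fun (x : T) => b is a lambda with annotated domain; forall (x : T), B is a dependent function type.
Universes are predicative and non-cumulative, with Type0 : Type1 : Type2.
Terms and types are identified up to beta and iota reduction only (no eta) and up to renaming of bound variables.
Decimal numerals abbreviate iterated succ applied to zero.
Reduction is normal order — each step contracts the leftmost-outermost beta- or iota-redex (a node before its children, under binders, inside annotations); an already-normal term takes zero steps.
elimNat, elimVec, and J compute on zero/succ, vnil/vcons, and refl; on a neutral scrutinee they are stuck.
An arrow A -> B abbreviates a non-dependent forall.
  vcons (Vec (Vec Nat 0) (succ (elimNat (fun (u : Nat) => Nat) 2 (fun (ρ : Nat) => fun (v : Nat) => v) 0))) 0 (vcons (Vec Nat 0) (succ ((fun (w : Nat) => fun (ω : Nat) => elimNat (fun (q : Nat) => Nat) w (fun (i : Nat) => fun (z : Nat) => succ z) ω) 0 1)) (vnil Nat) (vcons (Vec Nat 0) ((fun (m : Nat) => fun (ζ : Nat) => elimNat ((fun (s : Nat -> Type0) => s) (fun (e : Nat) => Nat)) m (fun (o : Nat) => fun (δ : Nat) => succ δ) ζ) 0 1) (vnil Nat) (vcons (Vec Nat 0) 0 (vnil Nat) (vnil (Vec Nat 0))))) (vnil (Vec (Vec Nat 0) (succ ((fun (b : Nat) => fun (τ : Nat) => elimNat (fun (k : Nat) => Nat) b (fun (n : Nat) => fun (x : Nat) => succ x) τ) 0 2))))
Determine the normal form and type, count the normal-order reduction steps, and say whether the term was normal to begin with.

reduced normal form:
  vcons (Vec (Vec Nat 0) 3) 0 (vcons (Vec Nat 0) 2 (vnil Nat) (vcons (Vec Nat 0) 1 (vnil Nat) (vcons (Vec Nat 0) 0 (vnil Nat) (vnil (Vec Nat 0))))) (vnil (Vec (Vec Nat 0) 3))
type:
  Vec (Vec (Vec Nat 0) 3) 1
normal-order step count: 22
started in normal form: no
first redex: an elimNat iota-redex


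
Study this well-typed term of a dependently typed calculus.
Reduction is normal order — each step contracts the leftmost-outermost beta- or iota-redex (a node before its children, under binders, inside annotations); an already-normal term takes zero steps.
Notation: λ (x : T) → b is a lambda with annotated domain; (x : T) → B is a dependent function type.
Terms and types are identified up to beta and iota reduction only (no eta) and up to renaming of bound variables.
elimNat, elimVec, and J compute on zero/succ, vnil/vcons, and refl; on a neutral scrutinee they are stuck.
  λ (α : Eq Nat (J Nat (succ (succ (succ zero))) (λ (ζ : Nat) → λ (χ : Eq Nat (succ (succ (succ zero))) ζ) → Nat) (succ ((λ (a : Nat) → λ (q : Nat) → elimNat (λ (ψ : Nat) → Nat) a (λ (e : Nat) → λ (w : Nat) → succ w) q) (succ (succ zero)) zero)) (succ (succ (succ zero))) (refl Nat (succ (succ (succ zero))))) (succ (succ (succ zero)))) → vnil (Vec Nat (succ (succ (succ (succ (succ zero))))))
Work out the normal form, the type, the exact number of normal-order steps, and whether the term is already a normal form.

normal form:
  λ (α : Eq Nat (succ (succ (succ zero))) (succ (succ (succ zero)))) → vnil (Vec Nat (succ (succ (succ (succ (succ zero))))))
type:
  (α : Eq Nat (succ (succ (succ zero))) (succ (succ (succ zero)))) → Vec (Vec Nat (succ (succ (succ (succ (succ zero)))))) zero
steps to reach normal form (normal order): 4
started in normal form: no
first redex: a J iota-redex


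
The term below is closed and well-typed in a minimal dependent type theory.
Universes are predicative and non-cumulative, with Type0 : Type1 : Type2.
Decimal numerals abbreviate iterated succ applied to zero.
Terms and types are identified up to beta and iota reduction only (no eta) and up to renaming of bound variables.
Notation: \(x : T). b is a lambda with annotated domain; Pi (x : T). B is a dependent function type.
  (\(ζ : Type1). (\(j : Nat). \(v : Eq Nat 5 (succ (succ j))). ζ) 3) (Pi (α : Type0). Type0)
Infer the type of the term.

inferred type:
  Pi (ζ : Eq Nat 5 5). Type1


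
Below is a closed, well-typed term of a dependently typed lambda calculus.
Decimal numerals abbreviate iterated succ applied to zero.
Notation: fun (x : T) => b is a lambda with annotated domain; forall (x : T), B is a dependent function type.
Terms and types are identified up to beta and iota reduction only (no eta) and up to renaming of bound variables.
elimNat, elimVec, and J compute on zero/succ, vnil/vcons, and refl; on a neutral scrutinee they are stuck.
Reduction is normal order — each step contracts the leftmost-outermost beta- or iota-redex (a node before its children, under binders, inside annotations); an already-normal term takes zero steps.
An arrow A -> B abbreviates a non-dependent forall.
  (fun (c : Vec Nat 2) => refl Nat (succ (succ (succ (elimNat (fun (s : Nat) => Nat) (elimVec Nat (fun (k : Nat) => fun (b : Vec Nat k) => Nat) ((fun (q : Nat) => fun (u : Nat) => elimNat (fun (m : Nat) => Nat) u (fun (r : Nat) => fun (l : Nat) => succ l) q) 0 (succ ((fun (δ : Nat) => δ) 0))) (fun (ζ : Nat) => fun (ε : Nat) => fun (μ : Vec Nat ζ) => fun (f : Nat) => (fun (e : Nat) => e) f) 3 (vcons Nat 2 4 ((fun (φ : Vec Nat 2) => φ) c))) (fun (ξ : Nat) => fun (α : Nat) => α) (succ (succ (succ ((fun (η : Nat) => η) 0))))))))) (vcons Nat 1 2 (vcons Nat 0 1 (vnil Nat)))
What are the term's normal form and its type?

reduced normal form:
  refl Nat 4
type:
  Eq Nat 4 4
observation: 35 normal-order steps normalize the term, beginning with a beta-redex.


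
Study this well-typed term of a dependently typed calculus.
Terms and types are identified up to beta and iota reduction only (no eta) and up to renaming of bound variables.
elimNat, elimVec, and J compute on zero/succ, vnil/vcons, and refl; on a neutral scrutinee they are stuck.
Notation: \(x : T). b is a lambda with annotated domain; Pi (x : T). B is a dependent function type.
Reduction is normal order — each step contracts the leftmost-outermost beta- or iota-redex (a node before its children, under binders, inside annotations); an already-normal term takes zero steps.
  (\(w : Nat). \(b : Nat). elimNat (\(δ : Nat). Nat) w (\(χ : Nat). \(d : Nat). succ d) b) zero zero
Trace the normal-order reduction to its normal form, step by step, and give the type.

reduction (normal order):
  (\(w : Nat). \(b : Nat). elimNat (\(δ : Nat). Nat) w (\(χ : Nat). \(d : Nat). succ d) b) zero zero
  ~> (\(w : Nat). elimNat (\(b : Nat). Nat) zero (\(δ : Nat). \(χ : Nat). succ χ) w) zero
  ~> elimNat (\(w : Nat). Nat) zero (\(b : Nat). \(δ : Nat). succ δ) zero
  ~> zero
type:
  Nat


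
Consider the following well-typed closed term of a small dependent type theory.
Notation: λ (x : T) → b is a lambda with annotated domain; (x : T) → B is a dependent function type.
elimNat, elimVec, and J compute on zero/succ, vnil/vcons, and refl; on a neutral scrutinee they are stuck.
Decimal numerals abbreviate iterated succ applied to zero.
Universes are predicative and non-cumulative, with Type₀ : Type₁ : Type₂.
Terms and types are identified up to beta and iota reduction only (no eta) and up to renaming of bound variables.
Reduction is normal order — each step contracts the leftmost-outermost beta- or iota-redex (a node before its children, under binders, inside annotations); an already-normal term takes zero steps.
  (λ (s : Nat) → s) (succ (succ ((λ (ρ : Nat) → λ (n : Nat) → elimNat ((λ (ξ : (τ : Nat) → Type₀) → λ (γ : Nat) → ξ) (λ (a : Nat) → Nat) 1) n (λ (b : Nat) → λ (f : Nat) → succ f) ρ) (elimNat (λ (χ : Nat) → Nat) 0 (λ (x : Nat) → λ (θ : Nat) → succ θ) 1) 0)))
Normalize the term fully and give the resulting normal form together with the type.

resulting normal form:
  3
inferred type:
  Nat


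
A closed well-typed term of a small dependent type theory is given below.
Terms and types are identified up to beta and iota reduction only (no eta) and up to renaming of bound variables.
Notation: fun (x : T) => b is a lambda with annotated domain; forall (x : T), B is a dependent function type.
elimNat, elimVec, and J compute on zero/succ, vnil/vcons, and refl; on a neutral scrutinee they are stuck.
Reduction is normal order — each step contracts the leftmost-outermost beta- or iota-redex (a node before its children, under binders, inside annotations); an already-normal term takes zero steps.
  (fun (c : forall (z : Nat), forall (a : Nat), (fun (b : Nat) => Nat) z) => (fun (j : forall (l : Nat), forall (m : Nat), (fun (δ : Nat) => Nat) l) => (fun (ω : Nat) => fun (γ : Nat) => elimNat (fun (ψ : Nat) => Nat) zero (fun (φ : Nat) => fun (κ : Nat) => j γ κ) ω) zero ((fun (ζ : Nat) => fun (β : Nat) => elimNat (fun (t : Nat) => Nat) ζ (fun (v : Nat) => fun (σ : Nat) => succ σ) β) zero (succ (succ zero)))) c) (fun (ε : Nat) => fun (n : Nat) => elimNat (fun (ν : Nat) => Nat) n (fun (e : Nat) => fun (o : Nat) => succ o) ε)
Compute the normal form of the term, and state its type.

reduced normal form:
  zero
inferred type:
  Nat
observation: the term reaches its normal form after 5 normal-order steps.


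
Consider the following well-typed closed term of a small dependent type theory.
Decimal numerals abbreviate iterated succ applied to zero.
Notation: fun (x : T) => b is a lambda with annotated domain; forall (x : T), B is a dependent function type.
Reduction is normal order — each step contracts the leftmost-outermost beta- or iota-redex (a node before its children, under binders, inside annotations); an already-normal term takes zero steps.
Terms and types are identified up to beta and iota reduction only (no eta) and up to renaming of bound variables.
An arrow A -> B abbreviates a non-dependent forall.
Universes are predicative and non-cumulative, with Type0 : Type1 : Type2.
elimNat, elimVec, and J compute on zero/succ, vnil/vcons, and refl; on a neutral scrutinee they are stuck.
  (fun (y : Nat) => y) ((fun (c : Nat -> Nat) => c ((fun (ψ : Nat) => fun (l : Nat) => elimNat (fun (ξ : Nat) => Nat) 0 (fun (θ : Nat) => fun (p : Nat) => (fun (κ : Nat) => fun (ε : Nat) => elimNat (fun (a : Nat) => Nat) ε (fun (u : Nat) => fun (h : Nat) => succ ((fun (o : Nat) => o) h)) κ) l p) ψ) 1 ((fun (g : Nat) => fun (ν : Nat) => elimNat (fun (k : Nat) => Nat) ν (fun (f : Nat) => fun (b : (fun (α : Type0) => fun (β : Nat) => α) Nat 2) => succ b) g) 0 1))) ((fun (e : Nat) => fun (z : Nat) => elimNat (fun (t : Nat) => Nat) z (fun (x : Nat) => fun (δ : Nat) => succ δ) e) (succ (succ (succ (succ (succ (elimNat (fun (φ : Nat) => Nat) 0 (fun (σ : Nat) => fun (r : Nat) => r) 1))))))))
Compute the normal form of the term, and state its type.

normal form:
  6
inferred type:
  Nat


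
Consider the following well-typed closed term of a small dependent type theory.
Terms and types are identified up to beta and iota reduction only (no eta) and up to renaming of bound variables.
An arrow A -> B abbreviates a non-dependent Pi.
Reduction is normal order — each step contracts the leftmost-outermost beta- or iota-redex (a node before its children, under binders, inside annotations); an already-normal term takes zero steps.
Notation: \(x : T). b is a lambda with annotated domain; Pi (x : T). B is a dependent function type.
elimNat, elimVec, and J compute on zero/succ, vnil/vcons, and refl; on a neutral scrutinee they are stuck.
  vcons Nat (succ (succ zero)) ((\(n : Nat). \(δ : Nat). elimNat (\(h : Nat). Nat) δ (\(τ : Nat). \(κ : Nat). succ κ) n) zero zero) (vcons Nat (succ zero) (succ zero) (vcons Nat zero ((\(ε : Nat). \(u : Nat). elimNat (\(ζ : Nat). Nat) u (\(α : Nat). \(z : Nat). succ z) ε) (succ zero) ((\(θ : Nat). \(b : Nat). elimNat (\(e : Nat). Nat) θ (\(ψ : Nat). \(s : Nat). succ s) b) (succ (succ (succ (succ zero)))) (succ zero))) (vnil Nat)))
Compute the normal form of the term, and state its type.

normal form:
  vcons Nat (succ (succ zero)) zero (vcons Nat (succ zero) (succ zero) (vcons Nat zero (succ (succ (succ (succ (succ (succ zero)))))) (vnil Nat)))
the term's type:
  Vec Nat (succ (succ (succ zero)))
observation: contracting a beta-redex first, the term normalizes in 15 steps.


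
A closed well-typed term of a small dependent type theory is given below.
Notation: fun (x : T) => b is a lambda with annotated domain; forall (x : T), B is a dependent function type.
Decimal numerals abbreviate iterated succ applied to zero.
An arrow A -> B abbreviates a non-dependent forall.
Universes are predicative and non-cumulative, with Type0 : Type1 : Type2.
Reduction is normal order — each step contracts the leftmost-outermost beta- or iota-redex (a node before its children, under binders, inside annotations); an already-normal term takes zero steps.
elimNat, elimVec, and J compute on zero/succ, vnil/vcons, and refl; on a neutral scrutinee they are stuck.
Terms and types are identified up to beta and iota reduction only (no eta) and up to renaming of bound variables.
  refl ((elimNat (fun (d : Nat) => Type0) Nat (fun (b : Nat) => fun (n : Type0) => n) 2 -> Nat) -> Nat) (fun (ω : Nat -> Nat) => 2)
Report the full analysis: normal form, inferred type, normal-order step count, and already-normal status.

normal form:
  refl ((Nat -> Nat) -> Nat) (fun (d : Nat -> Nat) => 2)
inferred type:
  Eq ((Nat -> Nat) -> Nat) (fun (d : Nat -> Nat) => 2) (fun (b : Nat -> Nat) => 2)
steps to reach normal form (normal order): 7
term was already normal: no
first contracted redex: an elimNat iota-redex


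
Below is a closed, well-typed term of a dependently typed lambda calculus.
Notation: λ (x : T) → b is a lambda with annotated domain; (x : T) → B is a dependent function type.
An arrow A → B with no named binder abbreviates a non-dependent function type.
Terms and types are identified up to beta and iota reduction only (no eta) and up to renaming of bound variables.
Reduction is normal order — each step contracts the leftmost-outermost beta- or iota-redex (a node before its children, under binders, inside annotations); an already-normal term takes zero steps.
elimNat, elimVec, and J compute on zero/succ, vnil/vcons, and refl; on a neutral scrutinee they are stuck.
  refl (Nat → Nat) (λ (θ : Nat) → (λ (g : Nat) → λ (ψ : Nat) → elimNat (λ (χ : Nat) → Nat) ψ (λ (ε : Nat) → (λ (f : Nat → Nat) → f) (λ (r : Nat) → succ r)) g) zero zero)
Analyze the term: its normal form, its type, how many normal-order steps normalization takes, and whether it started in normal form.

resulting normal form:
  refl (Nat → Nat) (λ (θ : Nat) → zero)
the term's type:
  Eq (Nat → Nat) (λ (θ : Nat) → zero) (λ (g : Nat) → zero)
steps to reach normal form (normal order): 3
already normal: no
first contracted redex: a beta-redex


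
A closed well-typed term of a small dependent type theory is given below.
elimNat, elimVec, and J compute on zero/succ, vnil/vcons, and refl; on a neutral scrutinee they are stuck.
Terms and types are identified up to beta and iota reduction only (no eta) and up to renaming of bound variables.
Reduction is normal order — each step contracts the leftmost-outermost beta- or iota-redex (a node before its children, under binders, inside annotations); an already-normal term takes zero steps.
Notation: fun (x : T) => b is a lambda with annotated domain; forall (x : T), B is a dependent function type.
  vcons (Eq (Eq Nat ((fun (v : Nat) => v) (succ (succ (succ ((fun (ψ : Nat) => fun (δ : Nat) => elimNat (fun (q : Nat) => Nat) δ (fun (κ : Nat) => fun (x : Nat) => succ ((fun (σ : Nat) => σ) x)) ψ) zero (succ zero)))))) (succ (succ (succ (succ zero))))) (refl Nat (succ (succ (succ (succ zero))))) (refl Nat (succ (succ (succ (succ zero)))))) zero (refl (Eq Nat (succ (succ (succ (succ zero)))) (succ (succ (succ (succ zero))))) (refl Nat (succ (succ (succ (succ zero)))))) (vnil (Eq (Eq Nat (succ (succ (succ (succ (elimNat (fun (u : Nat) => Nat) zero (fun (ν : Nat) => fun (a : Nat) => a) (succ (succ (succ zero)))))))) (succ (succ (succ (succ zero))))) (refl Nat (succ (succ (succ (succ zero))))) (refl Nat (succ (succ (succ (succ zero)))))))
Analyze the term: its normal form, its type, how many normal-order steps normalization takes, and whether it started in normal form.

reduced normal form:
  vcons (Eq (Eq Nat (succ (succ (succ (succ zero)))) (succ (succ (succ (succ zero))))) (refl Nat (succ (succ (succ (succ zero))))) (refl Nat (succ (succ (succ (succ zero)))))) zero (refl (Eq Nat (succ (succ (succ (succ zero)))) (succ (succ (succ (succ zero))))) (refl Nat (succ (succ (succ (succ zero)))))) (vnil (Eq (Eq Nat (succ (succ (succ (succ zero)))) (succ (succ (succ (succ zero))))) (refl Nat (succ (succ (succ (succ zero))))) (refl Nat (succ (succ (succ (succ zero)))))))
type:
  Vec (Eq (Eq Nat (succ (succ (succ (succ zero)))) (succ (succ (succ (succ zero))))) (refl Nat (succ (succ (succ (succ zero))))) (refl Nat (succ (succ (succ (succ zero)))))) (succ zero)
steps to reach normal form (normal order): 14
already normal: no
first redex: a beta-redex


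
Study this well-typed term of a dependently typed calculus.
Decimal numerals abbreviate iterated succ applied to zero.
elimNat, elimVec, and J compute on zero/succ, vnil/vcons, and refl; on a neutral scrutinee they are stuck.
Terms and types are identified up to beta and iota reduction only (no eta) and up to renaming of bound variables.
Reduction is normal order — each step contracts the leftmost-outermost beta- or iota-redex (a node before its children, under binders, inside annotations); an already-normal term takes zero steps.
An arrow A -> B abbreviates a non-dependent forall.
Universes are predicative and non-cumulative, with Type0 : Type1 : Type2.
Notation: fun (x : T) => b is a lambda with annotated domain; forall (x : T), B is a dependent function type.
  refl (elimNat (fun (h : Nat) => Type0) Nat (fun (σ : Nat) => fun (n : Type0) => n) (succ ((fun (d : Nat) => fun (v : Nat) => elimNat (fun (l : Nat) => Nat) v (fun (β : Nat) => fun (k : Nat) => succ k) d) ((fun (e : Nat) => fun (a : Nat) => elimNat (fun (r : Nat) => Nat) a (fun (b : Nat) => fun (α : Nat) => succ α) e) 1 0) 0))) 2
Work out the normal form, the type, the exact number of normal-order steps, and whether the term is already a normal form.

reduced normal form:
  refl Nat 2
the term's type:
  Eq Nat 2 2
reduction steps (normal order): 19
term was already normal: no
first redex: an elimNat iota-redex


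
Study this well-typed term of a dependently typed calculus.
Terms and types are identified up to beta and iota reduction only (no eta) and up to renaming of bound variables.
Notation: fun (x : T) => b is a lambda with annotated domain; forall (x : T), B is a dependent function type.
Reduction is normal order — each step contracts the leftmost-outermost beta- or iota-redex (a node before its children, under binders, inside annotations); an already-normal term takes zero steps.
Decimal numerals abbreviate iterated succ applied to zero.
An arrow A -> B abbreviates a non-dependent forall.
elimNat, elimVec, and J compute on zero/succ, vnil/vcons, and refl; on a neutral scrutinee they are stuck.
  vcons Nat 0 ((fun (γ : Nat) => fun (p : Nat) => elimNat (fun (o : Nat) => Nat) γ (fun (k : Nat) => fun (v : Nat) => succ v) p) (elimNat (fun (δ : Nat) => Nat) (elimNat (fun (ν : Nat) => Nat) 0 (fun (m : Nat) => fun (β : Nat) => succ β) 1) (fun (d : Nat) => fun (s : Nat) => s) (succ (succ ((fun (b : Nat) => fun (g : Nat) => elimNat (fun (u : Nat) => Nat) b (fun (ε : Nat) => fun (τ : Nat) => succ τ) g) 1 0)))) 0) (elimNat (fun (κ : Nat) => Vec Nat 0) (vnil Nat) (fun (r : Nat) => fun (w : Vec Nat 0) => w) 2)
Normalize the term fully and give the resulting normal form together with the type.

resulting normal form:
  vcons Nat 0 1 (vnil Nat)
the term's type:
  Vec Nat 1


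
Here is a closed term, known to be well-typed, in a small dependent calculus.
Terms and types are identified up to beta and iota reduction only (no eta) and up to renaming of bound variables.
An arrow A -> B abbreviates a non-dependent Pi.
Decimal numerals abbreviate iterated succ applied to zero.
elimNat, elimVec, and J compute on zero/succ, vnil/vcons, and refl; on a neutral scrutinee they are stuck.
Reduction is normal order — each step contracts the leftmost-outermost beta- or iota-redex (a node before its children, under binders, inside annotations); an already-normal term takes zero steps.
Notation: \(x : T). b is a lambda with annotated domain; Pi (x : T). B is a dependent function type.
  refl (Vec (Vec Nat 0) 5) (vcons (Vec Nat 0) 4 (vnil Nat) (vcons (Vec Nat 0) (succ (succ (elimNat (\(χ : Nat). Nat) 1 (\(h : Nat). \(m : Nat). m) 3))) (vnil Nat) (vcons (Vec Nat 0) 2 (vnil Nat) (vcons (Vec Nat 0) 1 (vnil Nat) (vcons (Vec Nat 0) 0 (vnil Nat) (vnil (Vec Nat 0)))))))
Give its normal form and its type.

reduced normal form:
  refl (Vec (Vec Nat 0) 5) (vcons (Vec Nat 0) 4 (vnil Nat) (vcons (Vec Nat 0) 3 (vnil Nat) (vcons (Vec Nat 0) 2 (vnil Nat) (vcons (Vec Nat 0) 1 (vnil Nat) (vcons (Vec Nat 0) 0 (vnil Nat) (vnil (Vec Nat 0)))))))
type:
  Eq (Vec (Vec Nat 0) 5) (vcons (Vec Nat 0) 4 (vnil Nat) (vcons (Vec Nat 0) 3 (vnil Nat) (vcons (Vec Nat 0) 2 (vnil Nat) (vcons (Vec Nat 0) 1 (vnil Nat) (vcons (Vec Nat 0) 0 (vnil Nat) (vnil (Vec Nat 0))))))) (vcons (Vec Nat 0) 4 (vnil Nat) (vcons (Vec Nat 0) 3 (vnil Nat) (vcons (Vec Nat 0) 2 (vnil Nat) (vcons (Vec Nat 0) 1 (vnil Nat) (vcons (Vec Nat 0) 0 (vnil Nat) (vnil (Vec Nat 0)))))))
observation: 10 normal-order steps normalize the term, beginning with an elimNat iota-redex.


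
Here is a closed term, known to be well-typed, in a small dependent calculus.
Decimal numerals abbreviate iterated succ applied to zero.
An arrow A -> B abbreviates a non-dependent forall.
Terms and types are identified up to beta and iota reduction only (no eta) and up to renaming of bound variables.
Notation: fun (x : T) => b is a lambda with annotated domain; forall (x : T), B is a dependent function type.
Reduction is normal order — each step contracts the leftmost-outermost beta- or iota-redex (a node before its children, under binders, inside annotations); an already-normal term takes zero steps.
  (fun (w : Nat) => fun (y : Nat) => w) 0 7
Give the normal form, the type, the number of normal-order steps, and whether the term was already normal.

normal form:
  0
the term's type:
  Nat
normal-order step count: 2
term was already normal: no
first contracted redex: a beta-redex


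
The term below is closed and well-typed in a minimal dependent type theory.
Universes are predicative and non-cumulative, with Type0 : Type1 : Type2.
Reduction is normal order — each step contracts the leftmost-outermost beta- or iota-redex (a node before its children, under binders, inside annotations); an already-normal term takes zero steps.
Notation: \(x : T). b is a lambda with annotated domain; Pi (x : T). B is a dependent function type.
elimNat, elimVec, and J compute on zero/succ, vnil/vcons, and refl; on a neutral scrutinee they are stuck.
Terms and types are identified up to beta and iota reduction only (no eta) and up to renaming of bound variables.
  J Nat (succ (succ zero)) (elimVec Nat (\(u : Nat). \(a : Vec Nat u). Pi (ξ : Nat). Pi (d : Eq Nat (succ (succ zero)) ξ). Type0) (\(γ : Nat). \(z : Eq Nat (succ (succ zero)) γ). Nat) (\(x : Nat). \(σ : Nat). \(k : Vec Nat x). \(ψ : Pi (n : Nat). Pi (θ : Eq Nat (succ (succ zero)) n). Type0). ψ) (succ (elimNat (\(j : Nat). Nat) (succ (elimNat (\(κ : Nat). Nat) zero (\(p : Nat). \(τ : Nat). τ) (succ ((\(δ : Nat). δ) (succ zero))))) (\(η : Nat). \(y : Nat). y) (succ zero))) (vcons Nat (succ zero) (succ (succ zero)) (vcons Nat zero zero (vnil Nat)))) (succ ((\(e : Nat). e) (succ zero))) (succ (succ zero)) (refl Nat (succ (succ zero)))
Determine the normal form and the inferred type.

normal form:
  succ (succ zero)
type:
  Nat


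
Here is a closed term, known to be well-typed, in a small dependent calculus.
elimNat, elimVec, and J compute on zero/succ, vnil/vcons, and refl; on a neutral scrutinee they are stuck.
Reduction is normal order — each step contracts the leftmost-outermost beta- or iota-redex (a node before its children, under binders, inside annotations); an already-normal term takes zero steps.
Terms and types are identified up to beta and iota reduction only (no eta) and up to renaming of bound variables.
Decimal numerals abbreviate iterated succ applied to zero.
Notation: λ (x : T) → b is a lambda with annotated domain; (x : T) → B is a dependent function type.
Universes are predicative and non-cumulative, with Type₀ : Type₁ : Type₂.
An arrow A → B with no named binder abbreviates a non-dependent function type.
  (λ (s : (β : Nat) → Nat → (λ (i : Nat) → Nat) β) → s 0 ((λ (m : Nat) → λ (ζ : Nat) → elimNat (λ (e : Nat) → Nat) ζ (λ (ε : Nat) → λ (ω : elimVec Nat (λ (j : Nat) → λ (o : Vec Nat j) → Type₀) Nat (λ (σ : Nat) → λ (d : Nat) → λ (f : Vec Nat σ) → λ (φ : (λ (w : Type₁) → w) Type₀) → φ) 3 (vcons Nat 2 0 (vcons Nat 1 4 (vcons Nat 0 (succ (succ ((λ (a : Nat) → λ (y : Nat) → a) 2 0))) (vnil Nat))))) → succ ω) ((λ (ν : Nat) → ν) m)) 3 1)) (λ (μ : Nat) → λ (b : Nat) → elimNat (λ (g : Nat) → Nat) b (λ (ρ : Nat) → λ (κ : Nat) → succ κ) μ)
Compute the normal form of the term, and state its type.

reduced normal form:
  4
type:
  Nat
observation: reduction starts at a beta-redex, and 33 normal-order steps reach the normal form.


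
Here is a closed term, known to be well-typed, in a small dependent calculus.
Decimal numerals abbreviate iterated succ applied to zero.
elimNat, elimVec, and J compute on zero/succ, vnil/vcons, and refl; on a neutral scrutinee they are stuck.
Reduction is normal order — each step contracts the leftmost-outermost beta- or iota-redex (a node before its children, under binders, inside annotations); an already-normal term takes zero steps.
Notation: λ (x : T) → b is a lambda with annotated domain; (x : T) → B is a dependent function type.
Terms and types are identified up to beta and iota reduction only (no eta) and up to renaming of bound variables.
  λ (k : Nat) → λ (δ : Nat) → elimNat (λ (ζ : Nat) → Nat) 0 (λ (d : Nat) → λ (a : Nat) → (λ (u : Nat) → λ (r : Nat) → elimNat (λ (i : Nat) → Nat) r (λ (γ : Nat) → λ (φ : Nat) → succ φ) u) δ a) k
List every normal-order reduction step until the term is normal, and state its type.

normal-order reduction:
  λ (k : Nat) → λ (δ : Nat) → elimNat (λ (ζ : Nat) → Nat) 0 (λ (d : Nat) → λ (a : Nat) → (λ (u : Nat) → λ (r : Nat) → elimNat (λ (i : Nat) → Nat) r (λ (γ : Nat) → λ (φ : Nat) → succ φ) u) δ a) k
  ~> λ (k : Nat) → λ (δ : Nat) → elimNat (λ (ζ : Nat) → Nat) 0 (λ (d : Nat) → λ (a : Nat) → (λ (u : Nat) → elimNat (λ (r : Nat) → Nat) u (λ (i : Nat) → λ (γ : Nat) → succ γ) δ) a) k
  ~> λ (k : Nat) → λ (δ : Nat) → elimNat (λ (ζ : Nat) → Nat) 0 (λ (d : Nat) → λ (a : Nat) → elimNat (λ (u : Nat) → Nat) a (λ (r : Nat) → λ (i : Nat) → succ i) δ) k
inferred type:
  (k : Nat) → (δ : Nat) → Nat


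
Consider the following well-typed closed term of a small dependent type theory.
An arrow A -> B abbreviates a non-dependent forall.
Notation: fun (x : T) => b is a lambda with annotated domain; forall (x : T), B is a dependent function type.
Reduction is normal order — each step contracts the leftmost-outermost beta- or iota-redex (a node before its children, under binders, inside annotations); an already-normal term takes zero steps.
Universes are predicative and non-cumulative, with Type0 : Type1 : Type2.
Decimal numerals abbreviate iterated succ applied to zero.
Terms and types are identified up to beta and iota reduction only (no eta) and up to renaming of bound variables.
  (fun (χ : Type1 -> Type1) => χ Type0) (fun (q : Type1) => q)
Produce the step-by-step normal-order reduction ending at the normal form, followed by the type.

normal-order reduction sequence:
  (fun (χ : Type1 -> Type1) => χ Type0) (fun (q : Type1) => q)
  ~> (fun (χ : Type1) => χ) Type0
  ~> Type0
the term's type:
  Type1


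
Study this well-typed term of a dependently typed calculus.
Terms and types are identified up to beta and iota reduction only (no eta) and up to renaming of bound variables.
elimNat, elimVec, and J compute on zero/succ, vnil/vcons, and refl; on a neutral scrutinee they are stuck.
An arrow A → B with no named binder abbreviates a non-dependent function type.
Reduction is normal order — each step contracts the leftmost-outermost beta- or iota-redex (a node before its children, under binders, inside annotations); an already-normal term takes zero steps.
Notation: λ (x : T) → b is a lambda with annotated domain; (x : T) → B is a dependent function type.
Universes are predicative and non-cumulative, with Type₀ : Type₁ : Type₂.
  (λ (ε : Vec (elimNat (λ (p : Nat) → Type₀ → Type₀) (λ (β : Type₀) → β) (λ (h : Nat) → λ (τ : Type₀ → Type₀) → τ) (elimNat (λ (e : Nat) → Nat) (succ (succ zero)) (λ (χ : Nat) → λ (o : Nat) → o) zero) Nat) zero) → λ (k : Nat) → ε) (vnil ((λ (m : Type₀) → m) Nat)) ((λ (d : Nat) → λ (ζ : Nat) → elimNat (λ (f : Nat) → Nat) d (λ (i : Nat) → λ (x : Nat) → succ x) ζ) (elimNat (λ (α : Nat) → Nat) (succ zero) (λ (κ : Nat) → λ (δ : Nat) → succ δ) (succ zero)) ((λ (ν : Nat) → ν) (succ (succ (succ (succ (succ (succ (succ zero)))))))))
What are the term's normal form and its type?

reduced normal form:
  vnil Nat
the term's type:
  Vec Nat zero
observation: the term reaches its normal form after 3 normal-order steps.


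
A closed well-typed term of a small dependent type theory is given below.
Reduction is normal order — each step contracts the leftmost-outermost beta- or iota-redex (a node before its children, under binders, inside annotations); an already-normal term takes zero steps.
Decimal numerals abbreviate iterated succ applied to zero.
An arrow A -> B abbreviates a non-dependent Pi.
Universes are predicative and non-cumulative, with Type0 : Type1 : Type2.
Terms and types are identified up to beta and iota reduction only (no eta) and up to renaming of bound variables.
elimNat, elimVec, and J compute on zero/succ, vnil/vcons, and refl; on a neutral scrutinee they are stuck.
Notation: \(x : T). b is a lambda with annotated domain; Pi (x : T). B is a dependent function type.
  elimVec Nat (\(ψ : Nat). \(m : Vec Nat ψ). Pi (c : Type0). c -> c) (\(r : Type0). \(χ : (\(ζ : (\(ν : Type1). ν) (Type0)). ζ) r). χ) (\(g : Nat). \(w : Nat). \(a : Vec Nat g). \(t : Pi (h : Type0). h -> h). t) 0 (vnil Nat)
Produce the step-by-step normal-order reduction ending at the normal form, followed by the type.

normal-order reduction sequence:
  elimVec Nat (\(ψ : Nat). \(m : Vec Nat ψ). Pi (c : Type0). c -> c) (\(r : Type0). \(χ : (\(ζ : (\(ν : Type1). ν) (Type0)). ζ) r). χ) (\(g : Nat). \(w : Nat). \(a : Vec Nat g). \(t : Pi (h : Type0). h -> h). t) 0 (vnil Nat)
  ~> \(ψ : Type0). \(m : (\(c : (\(r : Type1). r) (Type0)). c) ψ). m
  ~> \(ψ : Type0). \(m : ψ). m
type:
  Pi (ψ : Type0). ψ -> ψ


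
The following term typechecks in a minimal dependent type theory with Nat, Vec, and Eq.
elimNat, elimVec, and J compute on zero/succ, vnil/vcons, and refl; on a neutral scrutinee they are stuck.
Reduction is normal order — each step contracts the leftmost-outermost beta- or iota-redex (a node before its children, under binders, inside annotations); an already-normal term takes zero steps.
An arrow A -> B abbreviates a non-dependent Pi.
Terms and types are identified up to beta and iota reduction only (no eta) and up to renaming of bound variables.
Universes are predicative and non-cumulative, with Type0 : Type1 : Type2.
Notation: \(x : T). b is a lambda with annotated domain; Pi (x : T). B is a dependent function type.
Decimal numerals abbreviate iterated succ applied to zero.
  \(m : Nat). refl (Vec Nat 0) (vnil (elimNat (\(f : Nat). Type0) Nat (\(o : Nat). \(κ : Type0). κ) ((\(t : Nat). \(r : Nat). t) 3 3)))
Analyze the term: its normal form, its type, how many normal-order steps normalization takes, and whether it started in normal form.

reduced normal form:
  \(m : Nat). refl (Vec Nat 0) (vnil Nat)
inferred type:
  Nat -> Eq (Vec Nat 0) (vnil Nat) (vnil Nat)
steps to reach normal form (normal order): 12
already normal: no
first contracted redex: a beta-redex


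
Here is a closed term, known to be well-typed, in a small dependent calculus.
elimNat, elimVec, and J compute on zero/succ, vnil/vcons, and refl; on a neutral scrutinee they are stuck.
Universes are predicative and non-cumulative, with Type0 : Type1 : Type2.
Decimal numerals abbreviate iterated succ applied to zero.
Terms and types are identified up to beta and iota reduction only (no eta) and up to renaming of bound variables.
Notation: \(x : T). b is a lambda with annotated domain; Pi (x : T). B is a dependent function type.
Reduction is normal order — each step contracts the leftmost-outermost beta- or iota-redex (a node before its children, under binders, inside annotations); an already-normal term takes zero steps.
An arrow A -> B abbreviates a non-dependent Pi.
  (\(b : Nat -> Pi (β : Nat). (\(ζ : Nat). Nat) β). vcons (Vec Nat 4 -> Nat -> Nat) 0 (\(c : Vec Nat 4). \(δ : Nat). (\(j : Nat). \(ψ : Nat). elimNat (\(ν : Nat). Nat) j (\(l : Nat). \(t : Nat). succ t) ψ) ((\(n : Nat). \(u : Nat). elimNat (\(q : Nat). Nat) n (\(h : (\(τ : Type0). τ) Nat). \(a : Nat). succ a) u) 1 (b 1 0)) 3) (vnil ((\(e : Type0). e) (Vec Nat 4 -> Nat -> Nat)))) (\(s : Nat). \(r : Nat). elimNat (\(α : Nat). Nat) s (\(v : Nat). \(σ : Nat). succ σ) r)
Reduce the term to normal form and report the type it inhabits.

reduced normal form:
  vcons (Vec Nat 4 -> Nat -> Nat) 0 (\(b : Vec Nat 4). \(β : Nat). 5) (vnil (Vec Nat 4 -> Nat -> Nat))
inferred type:
  Vec (Vec Nat 4 -> Nat -> Nat) 1
observation: the leftmost-outermost redex is a beta-redex, and normalization takes 24 steps.


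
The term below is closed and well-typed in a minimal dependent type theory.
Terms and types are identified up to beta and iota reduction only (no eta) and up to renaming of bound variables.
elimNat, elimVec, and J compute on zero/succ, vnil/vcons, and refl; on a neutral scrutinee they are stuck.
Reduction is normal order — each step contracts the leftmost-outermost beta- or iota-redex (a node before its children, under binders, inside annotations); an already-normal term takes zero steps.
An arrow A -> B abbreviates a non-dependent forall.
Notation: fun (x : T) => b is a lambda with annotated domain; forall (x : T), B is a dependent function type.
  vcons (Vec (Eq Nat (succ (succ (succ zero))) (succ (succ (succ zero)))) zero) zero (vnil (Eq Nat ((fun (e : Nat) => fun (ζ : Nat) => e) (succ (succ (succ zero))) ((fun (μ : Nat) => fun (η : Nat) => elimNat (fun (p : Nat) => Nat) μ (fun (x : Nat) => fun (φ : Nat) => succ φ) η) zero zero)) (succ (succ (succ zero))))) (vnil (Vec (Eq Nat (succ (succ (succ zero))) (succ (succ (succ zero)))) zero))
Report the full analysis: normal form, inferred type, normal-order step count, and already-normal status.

reduced normal form:
  vcons (Vec (Eq Nat (succ (succ (succ zero))) (succ (succ (succ zero)))) zero) zero (vnil (Eq Nat (succ (succ (succ zero))) (succ (succ (succ zero))))) (vnil (Vec (Eq Nat (succ (succ (succ zero))) (succ (succ (succ zero)))) zero))
type:
  Vec (Vec (Eq Nat (succ (succ (succ zero))) (succ (succ (succ zero)))) zero) (succ zero)
reduction steps (normal order): 2
started in normal form: no
first redex: a beta-redex


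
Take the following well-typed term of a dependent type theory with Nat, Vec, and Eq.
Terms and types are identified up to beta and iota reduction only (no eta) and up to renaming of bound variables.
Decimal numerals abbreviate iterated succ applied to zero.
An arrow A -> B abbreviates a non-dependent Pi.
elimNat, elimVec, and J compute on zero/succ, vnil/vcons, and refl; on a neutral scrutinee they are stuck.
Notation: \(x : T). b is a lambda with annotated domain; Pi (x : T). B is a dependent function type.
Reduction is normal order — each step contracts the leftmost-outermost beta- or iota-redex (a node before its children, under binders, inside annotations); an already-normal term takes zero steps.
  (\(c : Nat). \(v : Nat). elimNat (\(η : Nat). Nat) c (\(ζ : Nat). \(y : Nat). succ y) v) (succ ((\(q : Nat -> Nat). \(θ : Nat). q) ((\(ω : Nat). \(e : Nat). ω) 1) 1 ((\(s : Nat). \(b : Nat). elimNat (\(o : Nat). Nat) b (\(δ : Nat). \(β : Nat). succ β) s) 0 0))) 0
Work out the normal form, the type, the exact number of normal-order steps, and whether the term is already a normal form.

reduced normal form:
  2
inferred type:
  Nat
reduction steps (normal order): 7
already normal: no
first redex: a beta-redex


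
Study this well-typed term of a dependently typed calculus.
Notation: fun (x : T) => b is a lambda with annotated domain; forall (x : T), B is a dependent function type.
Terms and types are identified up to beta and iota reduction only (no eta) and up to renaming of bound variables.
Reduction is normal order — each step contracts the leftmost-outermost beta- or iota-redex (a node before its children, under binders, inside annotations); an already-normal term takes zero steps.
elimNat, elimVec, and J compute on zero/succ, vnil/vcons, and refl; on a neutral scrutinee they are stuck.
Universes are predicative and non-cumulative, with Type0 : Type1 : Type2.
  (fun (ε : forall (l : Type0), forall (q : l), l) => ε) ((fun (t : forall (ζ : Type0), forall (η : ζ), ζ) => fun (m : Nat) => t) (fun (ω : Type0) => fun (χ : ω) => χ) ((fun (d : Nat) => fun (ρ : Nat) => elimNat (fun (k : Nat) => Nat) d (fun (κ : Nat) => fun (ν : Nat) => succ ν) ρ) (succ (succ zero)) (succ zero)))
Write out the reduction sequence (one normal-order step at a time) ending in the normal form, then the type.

normal-order reduction sequence:
  (fun (ε : forall (l : Type0), forall (q : l), l) => ε) ((fun (t : forall (ζ : Type0), forall (η : ζ), ζ) => fun (m : Nat) => t) (fun (ω : Type0) => fun (χ : ω) => χ) ((fun (d : Nat) => fun (ρ : Nat) => elimNat (fun (k : Nat) => Nat) d (fun (κ : Nat) => fun (ν : Nat) => succ ν) ρ) (succ (succ zero)) (succ zero)))
  ~> (fun (ε : forall (l : Type0), forall (q : l), l) => fun (t : Nat) => ε) (fun (ζ : Type0) => fun (η : ζ) => η) ((fun (m : Nat) => fun (ω : Nat) => elimNat (fun (χ : Nat) => Nat) m (fun (d : Nat) => fun (ρ : Nat) => succ ρ) ω) (succ (succ zero)) (succ zero))
  ~> (fun (ε : Nat) => fun (l : Type0) => fun (q : l) => q) ((fun (t : Nat) => fun (ζ : Nat) => elimNat (fun (η : Nat) => Nat) t (fun (m : Nat) => fun (ω : Nat) => succ ω) ζ) (succ (succ zero)) (succ zero))
  ~> fun (ε : Type0) => fun (l : ε) => l
inferred type:
  forall (ε : Type0), forall (l : ε), ε
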